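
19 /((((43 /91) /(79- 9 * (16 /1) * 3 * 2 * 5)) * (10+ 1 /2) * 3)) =-2095054 /387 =-5413.58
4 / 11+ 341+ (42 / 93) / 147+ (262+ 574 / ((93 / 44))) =6265421 / 7161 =874.94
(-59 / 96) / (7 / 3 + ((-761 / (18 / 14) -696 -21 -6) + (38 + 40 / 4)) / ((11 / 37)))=1947 / 13492576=0.00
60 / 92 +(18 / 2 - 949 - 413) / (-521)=3.25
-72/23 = -3.13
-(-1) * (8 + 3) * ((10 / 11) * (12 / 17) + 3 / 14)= 2241 / 238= 9.42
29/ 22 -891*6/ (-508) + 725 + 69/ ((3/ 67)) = 3182145/ 1397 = 2277.84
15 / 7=2.14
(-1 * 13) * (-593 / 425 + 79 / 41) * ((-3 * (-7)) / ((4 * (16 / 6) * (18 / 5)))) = -421421 / 111520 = -3.78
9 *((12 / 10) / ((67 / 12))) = 648 / 335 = 1.93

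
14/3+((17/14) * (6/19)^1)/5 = 9463/1995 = 4.74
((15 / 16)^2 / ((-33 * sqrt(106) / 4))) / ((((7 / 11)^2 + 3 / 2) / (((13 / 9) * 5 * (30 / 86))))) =-89375 * sqrt(106) / 67239616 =-0.01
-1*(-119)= 119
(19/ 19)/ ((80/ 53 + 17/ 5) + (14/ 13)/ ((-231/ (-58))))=113685/ 588869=0.19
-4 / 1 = -4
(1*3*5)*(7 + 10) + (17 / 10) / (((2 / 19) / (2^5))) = 3859 / 5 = 771.80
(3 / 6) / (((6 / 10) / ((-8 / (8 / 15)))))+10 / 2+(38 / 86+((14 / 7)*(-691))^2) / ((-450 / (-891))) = 4065266112 / 1075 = 3781642.89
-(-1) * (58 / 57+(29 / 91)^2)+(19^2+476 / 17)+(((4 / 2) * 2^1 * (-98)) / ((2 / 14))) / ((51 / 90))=-35726011024 / 8024289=-4452.23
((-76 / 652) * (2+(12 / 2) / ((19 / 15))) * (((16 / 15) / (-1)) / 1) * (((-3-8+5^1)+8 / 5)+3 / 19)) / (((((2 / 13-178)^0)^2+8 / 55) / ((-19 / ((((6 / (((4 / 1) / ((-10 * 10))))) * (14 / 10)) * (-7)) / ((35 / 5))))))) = 4539392 / 16173675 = 0.28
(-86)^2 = 7396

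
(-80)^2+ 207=6607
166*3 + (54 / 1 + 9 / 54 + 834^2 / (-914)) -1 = -209.84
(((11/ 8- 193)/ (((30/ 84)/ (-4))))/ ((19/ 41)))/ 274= 439971/ 26030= 16.90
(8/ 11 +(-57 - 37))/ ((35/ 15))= -3078/ 77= -39.97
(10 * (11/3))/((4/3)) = 27.50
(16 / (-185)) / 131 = -16 / 24235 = -0.00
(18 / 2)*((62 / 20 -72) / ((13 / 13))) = -6201 / 10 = -620.10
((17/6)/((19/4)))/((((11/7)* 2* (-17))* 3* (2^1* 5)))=-7/18810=-0.00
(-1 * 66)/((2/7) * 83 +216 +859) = -462/7691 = -0.06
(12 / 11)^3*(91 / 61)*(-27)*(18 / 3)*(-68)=1732243968 / 81191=21335.42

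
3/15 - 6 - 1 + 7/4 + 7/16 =-369/80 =-4.61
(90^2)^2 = 65610000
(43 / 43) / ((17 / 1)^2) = 0.00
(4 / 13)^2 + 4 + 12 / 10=4474 / 845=5.29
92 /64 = 23 /16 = 1.44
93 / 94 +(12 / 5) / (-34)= 7341 / 7990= 0.92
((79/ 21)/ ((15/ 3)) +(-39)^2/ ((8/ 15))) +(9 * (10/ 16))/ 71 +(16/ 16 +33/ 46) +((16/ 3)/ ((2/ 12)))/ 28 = 1958519083/ 685860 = 2855.57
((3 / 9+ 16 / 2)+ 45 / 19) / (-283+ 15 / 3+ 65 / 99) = -20130 / 521683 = -0.04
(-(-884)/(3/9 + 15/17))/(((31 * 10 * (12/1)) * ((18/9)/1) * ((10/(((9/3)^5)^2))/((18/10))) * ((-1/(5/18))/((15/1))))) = -665541279/153760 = -4328.44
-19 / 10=-1.90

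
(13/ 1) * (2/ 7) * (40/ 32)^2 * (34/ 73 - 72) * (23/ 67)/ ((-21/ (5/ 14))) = 13940875/ 5751816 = 2.42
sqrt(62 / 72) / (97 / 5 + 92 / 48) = 10 *sqrt(31) / 1279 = 0.04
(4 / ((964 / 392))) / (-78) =-196 / 9399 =-0.02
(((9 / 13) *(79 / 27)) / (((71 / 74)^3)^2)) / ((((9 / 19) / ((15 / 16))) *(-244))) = -19255776699545 / 914251726344177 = -0.02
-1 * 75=-75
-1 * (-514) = 514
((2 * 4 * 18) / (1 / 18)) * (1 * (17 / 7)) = 44064 / 7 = 6294.86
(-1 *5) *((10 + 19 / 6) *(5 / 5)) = -395 / 6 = -65.83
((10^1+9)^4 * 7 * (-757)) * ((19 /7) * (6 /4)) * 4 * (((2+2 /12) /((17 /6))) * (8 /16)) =-73101870777 /17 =-4300110045.71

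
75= 75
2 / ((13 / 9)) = 18 / 13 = 1.38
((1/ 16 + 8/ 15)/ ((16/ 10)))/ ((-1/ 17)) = -2431/ 384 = -6.33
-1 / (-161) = 1 / 161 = 0.01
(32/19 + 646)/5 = 12306/95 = 129.54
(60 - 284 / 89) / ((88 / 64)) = 40448 / 979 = 41.32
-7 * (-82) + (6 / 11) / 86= 271505 / 473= 574.01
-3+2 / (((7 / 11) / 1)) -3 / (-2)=23 / 14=1.64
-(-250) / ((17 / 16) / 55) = 220000 / 17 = 12941.18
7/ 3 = 2.33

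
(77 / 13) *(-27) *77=-160083 / 13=-12314.08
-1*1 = -1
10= 10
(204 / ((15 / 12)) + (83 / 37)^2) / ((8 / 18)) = 10363941 / 27380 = 378.52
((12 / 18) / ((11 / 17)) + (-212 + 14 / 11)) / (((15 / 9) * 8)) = -173 / 11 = -15.73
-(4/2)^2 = -4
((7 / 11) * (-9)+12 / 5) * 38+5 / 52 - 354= -1373773 / 2860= -480.34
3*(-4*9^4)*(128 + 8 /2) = -10392624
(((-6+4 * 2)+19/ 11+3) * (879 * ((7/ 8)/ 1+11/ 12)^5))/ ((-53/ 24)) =-49436.69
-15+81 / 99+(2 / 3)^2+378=36062 / 99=364.26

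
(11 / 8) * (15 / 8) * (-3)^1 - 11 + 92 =4689 / 64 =73.27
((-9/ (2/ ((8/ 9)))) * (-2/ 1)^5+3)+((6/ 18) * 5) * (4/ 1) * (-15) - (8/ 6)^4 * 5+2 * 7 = 2365/ 81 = 29.20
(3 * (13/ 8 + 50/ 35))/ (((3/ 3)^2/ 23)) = 11799/ 56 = 210.70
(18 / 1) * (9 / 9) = 18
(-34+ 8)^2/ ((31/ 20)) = 13520/ 31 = 436.13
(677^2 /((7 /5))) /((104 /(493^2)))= 765085200.01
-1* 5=-5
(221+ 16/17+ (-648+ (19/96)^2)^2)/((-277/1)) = -606541991218721/399957295104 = -1516.52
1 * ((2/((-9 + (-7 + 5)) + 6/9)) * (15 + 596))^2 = 13439556/961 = 13984.97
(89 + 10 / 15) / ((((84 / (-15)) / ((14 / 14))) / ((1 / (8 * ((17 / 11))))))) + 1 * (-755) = -8639915 / 11424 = -756.30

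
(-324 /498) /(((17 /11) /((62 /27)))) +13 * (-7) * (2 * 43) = -11043850 /1411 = -7826.97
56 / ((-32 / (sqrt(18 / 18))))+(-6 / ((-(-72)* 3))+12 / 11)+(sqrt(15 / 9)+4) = sqrt(15) / 3+328 / 99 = 4.60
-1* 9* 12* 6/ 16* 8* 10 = -3240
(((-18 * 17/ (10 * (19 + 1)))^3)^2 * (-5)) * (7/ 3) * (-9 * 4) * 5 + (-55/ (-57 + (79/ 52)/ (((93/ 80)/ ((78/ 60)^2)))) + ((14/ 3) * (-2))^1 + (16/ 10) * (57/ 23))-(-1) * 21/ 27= 710257350790918704257/ 26369730000000000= 26934.57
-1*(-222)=222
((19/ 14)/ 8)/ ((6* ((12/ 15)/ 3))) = 95/ 896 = 0.11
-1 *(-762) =762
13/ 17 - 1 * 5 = -72/ 17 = -4.24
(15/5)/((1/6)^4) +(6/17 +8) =66238/17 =3896.35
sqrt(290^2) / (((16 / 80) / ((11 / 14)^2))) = 87725 / 98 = 895.15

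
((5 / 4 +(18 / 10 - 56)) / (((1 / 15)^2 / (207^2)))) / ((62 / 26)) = -26545598235 / 124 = -214077405.12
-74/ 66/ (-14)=37/ 462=0.08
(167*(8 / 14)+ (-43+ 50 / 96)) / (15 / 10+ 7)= 17791 / 2856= 6.23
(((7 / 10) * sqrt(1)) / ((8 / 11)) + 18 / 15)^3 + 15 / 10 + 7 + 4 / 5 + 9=14547317 / 512000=28.41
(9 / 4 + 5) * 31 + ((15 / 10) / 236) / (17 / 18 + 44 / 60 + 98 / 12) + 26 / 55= 225.22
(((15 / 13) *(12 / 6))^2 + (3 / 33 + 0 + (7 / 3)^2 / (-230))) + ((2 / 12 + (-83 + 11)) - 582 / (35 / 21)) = -799719631 / 1924065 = -415.64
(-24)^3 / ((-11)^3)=13824 / 1331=10.39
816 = 816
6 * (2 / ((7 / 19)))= 228 / 7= 32.57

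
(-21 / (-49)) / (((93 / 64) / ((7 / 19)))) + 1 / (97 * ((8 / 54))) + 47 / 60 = 824069 / 856995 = 0.96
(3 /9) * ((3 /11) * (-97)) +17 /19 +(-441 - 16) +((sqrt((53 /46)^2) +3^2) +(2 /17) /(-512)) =-454.77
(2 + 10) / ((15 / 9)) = 36 / 5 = 7.20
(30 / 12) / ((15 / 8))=4 / 3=1.33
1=1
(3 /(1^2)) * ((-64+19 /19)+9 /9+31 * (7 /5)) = -55.80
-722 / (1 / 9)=-6498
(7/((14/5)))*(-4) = -10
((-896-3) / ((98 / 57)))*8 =-204972 / 49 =-4183.10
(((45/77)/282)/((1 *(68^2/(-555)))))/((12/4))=-2775/33468512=-0.00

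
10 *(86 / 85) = 172 / 17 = 10.12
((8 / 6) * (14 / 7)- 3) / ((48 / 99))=-11 / 16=-0.69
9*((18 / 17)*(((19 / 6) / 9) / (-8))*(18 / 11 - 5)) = 2109 / 1496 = 1.41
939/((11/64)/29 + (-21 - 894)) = -1742784/1698229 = -1.03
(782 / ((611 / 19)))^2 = 220760164 / 373321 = 591.34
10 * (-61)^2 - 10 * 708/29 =1072010/29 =36965.86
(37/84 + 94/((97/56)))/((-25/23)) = -2050519/40740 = -50.33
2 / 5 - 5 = -23 / 5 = -4.60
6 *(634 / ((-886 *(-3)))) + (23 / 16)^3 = 7986845 / 1814528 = 4.40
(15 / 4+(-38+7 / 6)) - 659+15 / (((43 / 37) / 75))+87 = 187277 / 516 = 362.94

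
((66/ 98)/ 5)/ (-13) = -33/ 3185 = -0.01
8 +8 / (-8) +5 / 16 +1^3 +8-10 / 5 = 229 / 16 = 14.31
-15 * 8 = -120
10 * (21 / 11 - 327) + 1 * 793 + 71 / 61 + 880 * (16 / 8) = -467516 / 671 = -696.75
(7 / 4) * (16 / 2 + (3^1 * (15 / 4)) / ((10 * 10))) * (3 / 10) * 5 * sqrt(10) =13629 * sqrt(10) / 640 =67.34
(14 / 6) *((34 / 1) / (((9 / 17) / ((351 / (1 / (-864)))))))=-45444672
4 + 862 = 866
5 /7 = 0.71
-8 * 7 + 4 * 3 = -44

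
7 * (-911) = -6377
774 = 774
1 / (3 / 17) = 17 / 3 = 5.67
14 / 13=1.08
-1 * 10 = -10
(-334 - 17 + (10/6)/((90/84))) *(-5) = 15725/9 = 1747.22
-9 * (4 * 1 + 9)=-117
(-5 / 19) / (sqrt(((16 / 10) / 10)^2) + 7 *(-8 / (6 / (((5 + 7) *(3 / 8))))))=125 / 19874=0.01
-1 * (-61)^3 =226981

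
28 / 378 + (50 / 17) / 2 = 709 / 459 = 1.54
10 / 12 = 5 / 6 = 0.83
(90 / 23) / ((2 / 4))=180 / 23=7.83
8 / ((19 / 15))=120 / 19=6.32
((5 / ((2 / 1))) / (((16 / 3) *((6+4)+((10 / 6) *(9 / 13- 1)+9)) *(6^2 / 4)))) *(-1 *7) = -65 / 3296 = -0.02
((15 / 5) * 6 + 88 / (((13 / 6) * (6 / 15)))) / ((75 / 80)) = 8288 / 65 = 127.51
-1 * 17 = -17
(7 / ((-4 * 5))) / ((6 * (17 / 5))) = -7 / 408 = -0.02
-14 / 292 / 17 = -7 / 2482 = -0.00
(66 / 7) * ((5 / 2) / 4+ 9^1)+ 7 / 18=3281 / 36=91.14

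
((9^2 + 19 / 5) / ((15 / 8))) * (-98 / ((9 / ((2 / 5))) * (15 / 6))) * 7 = -9307648 / 16875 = -551.56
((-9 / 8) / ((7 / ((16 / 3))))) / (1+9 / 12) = -24 / 49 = -0.49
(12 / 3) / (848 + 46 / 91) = 182 / 38607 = 0.00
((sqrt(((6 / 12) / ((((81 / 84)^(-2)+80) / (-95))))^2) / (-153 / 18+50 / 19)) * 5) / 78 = -2193075 / 342684992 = -0.01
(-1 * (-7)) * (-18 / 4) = -63 / 2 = -31.50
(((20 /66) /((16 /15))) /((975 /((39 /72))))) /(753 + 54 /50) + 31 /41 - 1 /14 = 23471199623 /34281080064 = 0.68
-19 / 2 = -9.50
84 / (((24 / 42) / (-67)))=-9849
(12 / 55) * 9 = 108 / 55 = 1.96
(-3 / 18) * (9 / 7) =-3 / 14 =-0.21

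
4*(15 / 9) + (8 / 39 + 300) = 11968 / 39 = 306.87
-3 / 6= -1 / 2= -0.50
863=863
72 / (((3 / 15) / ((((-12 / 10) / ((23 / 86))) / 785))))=-37152 / 18055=-2.06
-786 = -786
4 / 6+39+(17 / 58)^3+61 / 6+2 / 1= 30354655 / 585336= 51.86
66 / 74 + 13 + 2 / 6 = 14.23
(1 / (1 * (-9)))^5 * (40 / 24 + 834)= -2507 / 177147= -0.01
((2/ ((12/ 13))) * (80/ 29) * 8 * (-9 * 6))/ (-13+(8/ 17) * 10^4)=-424320/ 771197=-0.55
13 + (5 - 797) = -779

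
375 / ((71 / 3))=1125 / 71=15.85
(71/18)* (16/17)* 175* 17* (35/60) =173950/27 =6442.59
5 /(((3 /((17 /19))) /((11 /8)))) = 2.05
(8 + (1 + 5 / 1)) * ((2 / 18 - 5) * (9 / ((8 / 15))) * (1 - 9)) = 9240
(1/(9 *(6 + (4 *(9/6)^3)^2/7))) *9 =28/897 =0.03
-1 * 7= -7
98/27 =3.63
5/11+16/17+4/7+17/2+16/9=288515/23562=12.24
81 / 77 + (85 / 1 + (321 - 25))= 29418 / 77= 382.05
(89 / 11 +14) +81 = 1134 / 11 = 103.09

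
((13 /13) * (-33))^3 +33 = -35904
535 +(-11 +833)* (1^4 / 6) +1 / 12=8065 / 12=672.08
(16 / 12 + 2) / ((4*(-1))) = -5 / 6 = -0.83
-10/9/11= -10/99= -0.10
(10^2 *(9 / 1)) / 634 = 450 / 317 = 1.42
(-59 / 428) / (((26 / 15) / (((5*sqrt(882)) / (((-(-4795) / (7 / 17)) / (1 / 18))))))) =-2065*sqrt(2) / 51834224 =-0.00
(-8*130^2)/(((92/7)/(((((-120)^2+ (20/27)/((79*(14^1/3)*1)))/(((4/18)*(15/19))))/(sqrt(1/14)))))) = -4602570978200*sqrt(14)/5451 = -3159281544.44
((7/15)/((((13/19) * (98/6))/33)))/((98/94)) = 29469/22295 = 1.32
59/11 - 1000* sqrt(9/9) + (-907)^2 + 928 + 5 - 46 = 9047955/11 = 822541.36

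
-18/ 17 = -1.06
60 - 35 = 25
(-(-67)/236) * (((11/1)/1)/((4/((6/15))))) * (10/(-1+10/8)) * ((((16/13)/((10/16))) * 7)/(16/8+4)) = 28.70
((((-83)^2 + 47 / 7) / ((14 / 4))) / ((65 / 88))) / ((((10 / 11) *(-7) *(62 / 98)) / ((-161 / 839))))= 214936656 / 1690585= 127.14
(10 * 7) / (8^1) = 35 / 4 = 8.75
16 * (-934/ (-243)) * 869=12986336/ 243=53441.71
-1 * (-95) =95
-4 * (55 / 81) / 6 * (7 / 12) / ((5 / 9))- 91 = -14819 / 162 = -91.48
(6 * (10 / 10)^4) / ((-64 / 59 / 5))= -885 / 32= -27.66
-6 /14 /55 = -3 /385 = -0.01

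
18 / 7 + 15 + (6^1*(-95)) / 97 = 7941 / 679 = 11.70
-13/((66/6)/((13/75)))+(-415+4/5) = -341884/825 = -414.40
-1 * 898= -898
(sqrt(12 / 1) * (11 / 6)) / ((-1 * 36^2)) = -11 * sqrt(3) / 3888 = -0.00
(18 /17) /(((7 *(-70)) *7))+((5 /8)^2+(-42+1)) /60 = -15161681 /22391040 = -0.68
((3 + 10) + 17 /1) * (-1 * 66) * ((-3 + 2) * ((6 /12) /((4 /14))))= 3465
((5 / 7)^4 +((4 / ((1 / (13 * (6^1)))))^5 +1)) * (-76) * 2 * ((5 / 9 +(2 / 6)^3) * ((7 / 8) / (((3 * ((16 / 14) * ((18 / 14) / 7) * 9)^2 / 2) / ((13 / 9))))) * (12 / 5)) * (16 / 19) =-1012867371077104064704 / 7971615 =-127059243462849.63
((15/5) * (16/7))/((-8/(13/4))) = -39/14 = -2.79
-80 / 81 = -0.99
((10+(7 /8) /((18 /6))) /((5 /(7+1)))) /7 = 247 /105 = 2.35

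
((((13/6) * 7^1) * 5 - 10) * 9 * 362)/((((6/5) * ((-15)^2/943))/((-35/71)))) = -471938495/1278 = -369278.95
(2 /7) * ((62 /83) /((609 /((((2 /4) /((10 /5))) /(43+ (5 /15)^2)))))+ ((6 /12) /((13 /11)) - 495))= -141.31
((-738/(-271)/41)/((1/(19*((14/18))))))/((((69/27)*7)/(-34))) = -1.87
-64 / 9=-7.11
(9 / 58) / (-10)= -9 / 580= -0.02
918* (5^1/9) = 510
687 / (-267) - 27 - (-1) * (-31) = -5391 / 89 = -60.57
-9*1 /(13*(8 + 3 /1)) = -9 /143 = -0.06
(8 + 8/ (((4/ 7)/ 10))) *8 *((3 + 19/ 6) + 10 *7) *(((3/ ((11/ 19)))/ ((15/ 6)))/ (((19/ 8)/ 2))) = 8657408/ 55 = 157407.42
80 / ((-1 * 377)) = -80 / 377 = -0.21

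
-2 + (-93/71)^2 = -1433/5041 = -0.28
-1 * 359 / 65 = -359 / 65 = -5.52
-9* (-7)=63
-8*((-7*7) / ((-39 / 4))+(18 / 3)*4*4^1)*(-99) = 1040160 / 13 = 80012.31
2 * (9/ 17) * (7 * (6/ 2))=22.24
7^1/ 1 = 7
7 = 7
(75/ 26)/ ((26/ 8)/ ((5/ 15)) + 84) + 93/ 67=6179/ 4355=1.42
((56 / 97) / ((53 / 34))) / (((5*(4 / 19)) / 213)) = 1926372 / 25705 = 74.94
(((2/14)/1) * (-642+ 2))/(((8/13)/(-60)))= 8914.29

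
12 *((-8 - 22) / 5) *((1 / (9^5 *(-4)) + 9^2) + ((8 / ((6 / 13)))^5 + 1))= -739155374350 / 6561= -112658950.52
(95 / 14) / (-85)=-0.08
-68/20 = -17/5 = -3.40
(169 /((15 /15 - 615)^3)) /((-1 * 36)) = 0.00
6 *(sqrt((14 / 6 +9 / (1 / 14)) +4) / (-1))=-2 *sqrt(1191)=-69.02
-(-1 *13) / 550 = 13 / 550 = 0.02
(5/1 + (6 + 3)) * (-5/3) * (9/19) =-210/19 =-11.05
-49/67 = -0.73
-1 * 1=-1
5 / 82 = 0.06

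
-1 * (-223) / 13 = 223 / 13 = 17.15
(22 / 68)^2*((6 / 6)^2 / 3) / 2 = 121 / 6936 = 0.02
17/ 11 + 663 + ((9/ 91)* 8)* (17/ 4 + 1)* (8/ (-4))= 656.24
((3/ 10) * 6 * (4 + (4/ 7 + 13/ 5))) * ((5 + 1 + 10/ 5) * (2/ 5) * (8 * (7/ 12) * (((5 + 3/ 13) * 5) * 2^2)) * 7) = 141165.49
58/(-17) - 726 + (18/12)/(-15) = -124017/170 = -729.51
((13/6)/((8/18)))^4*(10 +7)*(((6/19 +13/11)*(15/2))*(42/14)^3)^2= 631983982043316825/715669504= 883066804.59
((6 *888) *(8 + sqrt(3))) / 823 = 5328 *sqrt(3) / 823 + 42624 / 823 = 63.00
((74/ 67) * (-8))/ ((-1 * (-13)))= -592/ 871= -0.68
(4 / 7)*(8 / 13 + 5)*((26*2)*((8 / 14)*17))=79424 / 49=1620.90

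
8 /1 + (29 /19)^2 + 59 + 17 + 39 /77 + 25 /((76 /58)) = 5888243 /55594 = 105.92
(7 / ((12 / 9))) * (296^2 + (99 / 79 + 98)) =145519605 / 316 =460505.08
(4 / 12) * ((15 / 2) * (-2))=-5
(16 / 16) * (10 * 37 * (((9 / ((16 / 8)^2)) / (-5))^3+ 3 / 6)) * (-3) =-363081 / 800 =-453.85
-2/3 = -0.67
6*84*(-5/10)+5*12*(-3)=-432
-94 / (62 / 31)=-47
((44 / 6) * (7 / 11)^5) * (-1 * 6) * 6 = -403368 / 14641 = -27.55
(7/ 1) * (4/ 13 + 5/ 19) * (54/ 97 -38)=-3584784/ 23959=-149.62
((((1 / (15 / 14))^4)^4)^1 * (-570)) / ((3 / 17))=-1406957856224853753856 / 1313681671142578125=-1071.00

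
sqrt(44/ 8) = sqrt(22)/ 2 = 2.35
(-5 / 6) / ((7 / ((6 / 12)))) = -5 / 84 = -0.06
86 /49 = 1.76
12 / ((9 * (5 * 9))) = 4 / 135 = 0.03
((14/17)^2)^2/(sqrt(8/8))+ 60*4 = 20083456/83521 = 240.46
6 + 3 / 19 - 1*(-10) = 307 / 19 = 16.16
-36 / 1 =-36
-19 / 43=-0.44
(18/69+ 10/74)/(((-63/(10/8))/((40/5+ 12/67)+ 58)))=-1245215/2394714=-0.52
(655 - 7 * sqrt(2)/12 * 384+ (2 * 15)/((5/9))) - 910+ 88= -224 * sqrt(2) - 113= -429.78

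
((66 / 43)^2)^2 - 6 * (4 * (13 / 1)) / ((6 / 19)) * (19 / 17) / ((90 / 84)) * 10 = -10300.65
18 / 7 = 2.57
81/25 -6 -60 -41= -2594/25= -103.76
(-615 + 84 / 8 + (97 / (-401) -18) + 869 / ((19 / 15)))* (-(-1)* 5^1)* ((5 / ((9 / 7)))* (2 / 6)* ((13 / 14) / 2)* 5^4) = 195960578125 / 1645704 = 119074.01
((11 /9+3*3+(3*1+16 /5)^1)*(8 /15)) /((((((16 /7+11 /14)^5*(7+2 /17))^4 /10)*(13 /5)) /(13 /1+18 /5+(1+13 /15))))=22887617621481440061540305949687808 /527119361379117857774892684663338505796218465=0.00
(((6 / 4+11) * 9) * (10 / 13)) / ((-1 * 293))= -0.30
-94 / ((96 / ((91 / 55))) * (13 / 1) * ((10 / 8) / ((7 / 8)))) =-2303 / 26400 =-0.09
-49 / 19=-2.58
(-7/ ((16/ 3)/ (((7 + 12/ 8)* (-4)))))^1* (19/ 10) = 84.79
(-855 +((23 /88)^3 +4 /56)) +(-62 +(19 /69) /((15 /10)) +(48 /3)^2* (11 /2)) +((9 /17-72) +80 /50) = 35369766891083 /83933498880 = 421.40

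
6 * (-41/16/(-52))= 123/416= 0.30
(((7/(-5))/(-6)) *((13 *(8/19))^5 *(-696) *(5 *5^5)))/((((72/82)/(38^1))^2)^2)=-5452406057766886400000/124659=-43738567273657629.21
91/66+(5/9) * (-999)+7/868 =-2265385/4092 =-553.61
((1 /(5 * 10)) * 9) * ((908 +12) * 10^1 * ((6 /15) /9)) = 368 /5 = 73.60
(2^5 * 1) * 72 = 2304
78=78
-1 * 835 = -835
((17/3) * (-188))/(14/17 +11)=-54332/603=-90.10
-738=-738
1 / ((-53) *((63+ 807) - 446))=-1 / 22472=-0.00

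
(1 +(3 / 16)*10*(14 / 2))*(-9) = -1017 / 8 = -127.12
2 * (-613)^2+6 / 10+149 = 3758438 / 5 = 751687.60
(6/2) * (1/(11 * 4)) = 3/44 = 0.07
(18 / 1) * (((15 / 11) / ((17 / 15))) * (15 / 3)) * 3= 60750 / 187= 324.87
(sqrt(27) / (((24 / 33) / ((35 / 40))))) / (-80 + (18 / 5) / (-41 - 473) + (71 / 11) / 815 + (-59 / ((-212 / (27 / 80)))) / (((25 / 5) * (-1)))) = -0.08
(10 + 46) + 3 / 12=56.25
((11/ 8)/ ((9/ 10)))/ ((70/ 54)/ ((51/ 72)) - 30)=-187/ 3448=-0.05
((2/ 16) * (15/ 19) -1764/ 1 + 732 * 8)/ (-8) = -621999/ 1216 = -511.51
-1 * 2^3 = -8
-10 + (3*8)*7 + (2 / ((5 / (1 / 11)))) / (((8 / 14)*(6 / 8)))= 26084 / 165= 158.08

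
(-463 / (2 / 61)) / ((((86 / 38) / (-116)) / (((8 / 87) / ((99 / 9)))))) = 8585872 / 1419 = 6050.65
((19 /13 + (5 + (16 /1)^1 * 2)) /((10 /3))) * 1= 150 /13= 11.54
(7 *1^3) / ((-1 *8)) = -7 / 8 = -0.88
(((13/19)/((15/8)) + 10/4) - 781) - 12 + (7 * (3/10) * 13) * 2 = -735.54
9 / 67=0.13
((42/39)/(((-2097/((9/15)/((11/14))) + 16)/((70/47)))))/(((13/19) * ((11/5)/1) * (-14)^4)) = -475/46752768062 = -0.00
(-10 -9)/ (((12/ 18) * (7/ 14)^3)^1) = -228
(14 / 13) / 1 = 14 / 13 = 1.08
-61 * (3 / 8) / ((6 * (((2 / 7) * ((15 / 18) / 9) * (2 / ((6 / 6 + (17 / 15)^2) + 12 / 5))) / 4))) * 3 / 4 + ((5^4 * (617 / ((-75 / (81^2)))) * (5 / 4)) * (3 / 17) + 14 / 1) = -253042515937 / 34000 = -7442426.94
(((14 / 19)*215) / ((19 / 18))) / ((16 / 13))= 176085 / 1444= 121.94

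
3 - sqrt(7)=0.35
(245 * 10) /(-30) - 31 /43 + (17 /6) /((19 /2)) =-67067 /817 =-82.09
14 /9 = 1.56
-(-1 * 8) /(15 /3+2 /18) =1.57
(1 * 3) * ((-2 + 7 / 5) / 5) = -9 / 25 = -0.36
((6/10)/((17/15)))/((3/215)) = 645/17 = 37.94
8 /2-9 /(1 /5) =-41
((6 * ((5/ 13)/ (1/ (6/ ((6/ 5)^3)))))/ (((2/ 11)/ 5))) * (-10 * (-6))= 171875/ 13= 13221.15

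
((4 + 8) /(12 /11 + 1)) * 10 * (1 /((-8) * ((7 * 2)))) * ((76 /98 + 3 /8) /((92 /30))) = -1116225 /5806304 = -0.19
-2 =-2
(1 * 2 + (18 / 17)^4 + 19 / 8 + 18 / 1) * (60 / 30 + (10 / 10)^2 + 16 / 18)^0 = 15790067 / 668168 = 23.63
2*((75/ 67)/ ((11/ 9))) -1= 613/ 737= 0.83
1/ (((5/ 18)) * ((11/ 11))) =18/ 5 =3.60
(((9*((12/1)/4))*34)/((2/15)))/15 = 459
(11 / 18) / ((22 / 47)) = 1.31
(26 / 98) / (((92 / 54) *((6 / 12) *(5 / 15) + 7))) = 1053 / 48461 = 0.02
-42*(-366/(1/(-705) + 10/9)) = 32511780/2347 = 13852.48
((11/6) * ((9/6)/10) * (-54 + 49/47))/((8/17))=-465443/15040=-30.95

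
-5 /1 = -5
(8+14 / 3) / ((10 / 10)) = 38 / 3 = 12.67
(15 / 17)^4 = 50625 / 83521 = 0.61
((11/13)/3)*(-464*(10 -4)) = -10208/13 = -785.23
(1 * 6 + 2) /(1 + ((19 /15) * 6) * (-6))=-40 /223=-0.18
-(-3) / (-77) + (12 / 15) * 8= 6.36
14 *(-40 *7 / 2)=-1960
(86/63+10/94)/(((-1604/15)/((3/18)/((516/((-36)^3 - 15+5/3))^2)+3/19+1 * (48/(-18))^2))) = -137860338055/7309394316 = -18.86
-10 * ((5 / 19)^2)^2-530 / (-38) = 13.90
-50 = -50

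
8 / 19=0.42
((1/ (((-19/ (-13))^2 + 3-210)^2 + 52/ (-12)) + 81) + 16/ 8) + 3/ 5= 1502993564477/ 17978386795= 83.60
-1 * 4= -4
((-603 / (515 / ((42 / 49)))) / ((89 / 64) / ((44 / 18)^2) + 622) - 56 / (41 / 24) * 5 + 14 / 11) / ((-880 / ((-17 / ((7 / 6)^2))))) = -2.31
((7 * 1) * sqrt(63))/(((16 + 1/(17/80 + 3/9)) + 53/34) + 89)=93534 * sqrt(7)/482773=0.51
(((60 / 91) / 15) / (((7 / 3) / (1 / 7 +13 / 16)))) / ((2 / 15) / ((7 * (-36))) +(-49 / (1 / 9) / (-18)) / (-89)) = -3856815 / 59105956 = -0.07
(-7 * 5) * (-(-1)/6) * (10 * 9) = -525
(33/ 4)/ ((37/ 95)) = 3135/ 148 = 21.18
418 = 418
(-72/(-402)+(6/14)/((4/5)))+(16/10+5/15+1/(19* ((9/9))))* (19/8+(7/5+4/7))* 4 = 94213073/2673300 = 35.24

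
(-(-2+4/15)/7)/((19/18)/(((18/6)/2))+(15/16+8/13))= 0.11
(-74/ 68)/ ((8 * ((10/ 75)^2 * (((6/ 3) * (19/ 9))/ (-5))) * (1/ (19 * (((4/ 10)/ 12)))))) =24975/ 4352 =5.74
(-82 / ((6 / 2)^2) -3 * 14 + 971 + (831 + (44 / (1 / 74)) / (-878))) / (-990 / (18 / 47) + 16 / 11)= -75934210 / 112283469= -0.68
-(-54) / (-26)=-27 / 13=-2.08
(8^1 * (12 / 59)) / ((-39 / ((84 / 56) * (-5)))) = 240 / 767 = 0.31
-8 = -8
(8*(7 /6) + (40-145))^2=82369 /9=9152.11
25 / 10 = 2.50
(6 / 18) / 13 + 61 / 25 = 2404 / 975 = 2.47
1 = 1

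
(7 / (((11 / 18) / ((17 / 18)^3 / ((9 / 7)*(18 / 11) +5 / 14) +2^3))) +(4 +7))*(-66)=-71966449 / 10233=-7032.78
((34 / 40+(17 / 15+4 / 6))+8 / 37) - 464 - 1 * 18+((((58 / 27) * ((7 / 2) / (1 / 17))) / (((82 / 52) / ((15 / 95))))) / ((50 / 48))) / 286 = -45569155081 / 95115900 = -479.09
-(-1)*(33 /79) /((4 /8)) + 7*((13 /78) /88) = 35401 /41712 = 0.85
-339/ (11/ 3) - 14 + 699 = 6518/ 11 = 592.55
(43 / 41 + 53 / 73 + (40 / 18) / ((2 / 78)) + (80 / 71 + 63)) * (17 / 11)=235.79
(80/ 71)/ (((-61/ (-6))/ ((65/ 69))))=10400/ 99613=0.10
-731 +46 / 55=-40159 / 55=-730.16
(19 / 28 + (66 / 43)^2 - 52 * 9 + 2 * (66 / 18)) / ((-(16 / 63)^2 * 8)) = 13433667723 / 15147008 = 886.89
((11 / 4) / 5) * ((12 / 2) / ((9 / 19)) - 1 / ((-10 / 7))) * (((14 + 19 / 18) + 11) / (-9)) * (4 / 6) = -2068759 / 145800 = -14.19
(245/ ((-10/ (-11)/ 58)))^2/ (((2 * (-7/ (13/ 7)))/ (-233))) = 15103469381/ 2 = 7551734690.50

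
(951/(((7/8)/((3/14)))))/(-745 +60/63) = -34236/109375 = -0.31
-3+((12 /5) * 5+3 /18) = 55 /6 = 9.17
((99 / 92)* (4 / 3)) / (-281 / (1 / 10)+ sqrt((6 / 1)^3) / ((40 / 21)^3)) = -47477760000000 / 92984420339238859 - 14669424000* sqrt(6) / 92984420339238859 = -0.00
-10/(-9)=10/9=1.11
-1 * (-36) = 36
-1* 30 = -30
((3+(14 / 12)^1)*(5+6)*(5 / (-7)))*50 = -34375 / 21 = -1636.90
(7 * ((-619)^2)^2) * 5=5138432317235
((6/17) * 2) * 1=12/17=0.71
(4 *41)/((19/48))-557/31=233449/589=396.35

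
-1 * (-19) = 19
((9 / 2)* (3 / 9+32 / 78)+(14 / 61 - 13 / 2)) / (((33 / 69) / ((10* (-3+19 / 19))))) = 1066740 / 8723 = 122.29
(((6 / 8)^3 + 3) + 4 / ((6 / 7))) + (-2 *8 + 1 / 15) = -7531 / 960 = -7.84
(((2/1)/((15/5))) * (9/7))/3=2/7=0.29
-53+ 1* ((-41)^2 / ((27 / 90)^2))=167623 / 9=18624.78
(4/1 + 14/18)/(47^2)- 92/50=-913451/497025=-1.84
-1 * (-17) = 17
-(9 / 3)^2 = -9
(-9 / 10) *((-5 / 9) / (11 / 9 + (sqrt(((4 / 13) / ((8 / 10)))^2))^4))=257049 / 639592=0.40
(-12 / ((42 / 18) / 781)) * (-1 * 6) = 168696 / 7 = 24099.43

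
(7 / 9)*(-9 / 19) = -7 / 19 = -0.37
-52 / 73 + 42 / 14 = 167 / 73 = 2.29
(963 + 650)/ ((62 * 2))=1613/ 124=13.01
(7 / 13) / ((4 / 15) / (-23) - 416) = -2415 / 1865812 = -0.00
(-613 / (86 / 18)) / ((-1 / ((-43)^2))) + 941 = 238172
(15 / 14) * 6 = 45 / 7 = 6.43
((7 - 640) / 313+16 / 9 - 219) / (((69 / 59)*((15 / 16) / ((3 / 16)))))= -36439108 / 971865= -37.49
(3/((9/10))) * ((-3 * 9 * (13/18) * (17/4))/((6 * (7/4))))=-1105/42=-26.31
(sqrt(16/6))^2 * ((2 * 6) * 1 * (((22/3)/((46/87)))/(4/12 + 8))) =30624/575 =53.26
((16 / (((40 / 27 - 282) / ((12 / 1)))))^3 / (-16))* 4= 4353564672 / 54310764403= 0.08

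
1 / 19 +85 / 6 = 1621 / 114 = 14.22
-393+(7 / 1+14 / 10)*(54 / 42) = -1911 / 5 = -382.20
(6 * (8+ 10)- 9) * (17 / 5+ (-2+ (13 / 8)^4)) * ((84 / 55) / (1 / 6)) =97227459 / 12800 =7595.90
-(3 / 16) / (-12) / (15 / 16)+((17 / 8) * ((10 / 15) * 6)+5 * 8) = 2911 / 60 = 48.52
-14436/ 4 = -3609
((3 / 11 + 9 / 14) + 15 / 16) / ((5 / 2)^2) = 2283 / 7700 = 0.30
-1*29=-29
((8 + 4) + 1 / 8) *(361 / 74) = 35017 / 592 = 59.15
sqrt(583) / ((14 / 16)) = 8 * sqrt(583) / 7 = 27.59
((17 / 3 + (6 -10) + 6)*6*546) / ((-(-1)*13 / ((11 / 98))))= 1518 / 7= 216.86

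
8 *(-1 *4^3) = -512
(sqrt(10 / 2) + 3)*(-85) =-255-85*sqrt(5) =-445.07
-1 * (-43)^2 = -1849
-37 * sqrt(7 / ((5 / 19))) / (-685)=37 * sqrt(665) / 3425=0.28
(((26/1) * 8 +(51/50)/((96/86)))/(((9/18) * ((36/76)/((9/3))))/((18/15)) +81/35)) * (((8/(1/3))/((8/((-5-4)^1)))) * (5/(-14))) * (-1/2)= -85738203/202592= -423.21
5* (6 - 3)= 15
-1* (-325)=325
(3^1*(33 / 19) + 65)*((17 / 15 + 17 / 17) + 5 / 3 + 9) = 85376 / 95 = 898.69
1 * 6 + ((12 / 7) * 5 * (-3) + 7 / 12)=-1607 / 84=-19.13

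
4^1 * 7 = 28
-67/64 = -1.05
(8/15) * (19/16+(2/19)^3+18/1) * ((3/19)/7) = 0.23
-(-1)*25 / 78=0.32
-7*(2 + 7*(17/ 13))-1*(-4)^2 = -1223/ 13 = -94.08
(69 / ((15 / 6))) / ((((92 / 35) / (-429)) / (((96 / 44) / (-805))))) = 1404 / 115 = 12.21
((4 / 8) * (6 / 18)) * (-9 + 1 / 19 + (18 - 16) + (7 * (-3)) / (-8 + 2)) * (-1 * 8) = 262 / 57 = 4.60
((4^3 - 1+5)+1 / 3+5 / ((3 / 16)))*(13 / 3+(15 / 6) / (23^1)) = 58235 / 138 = 421.99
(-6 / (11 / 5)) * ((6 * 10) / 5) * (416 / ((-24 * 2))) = 3120 / 11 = 283.64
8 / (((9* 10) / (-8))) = -32 / 45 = -0.71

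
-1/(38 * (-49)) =1/1862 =0.00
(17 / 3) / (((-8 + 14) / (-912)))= -2584 / 3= -861.33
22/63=0.35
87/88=0.99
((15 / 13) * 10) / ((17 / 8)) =1200 / 221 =5.43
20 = 20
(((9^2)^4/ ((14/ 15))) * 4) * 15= 2767289207.14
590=590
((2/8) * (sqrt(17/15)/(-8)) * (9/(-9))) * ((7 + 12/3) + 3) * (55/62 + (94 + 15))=15897 * sqrt(255)/4960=51.18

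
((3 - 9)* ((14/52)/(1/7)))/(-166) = 147/2158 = 0.07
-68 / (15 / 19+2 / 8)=-5168 / 79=-65.42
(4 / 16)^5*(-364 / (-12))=91 / 3072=0.03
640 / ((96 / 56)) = 1120 / 3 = 373.33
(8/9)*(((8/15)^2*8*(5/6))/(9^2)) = 2048/98415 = 0.02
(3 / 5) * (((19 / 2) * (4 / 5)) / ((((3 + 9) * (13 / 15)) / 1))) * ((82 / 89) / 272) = 2337 / 1573520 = 0.00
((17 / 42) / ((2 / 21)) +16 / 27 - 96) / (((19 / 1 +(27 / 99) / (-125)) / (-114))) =547.01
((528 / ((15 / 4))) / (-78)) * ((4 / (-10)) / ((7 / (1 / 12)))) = 0.01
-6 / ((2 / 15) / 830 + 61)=-18675 / 189863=-0.10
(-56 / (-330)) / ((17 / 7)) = 196 / 2805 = 0.07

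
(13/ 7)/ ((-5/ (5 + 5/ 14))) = -195/ 98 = -1.99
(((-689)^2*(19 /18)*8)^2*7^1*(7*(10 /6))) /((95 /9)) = 3356962974719536 /27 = 124331962026649.48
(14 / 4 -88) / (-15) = 169 / 30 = 5.63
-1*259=-259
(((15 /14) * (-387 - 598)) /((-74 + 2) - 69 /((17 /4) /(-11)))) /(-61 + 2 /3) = 251175 /1530536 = 0.16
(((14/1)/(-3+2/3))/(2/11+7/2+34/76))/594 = -19/7767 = -0.00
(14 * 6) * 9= 756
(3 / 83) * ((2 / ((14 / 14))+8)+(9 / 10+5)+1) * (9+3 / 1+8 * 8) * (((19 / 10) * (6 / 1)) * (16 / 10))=8785296 / 10375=846.78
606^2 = 367236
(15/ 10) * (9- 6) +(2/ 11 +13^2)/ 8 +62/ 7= 21255/ 616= 34.50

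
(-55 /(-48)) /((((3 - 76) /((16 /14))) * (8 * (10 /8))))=-11 /6132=-0.00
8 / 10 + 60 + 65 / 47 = 14613 / 235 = 62.18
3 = 3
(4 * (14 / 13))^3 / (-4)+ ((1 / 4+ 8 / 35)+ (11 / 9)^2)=-448731061 / 24913980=-18.01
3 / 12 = 1 / 4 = 0.25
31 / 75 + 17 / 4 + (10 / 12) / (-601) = 280183 / 60100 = 4.66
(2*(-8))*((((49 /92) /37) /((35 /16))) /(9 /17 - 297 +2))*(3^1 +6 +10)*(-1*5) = -72352 /2130053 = -0.03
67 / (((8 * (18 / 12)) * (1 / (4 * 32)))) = 2144 / 3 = 714.67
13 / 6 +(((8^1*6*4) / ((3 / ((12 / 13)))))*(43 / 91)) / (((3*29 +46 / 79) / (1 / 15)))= 2.19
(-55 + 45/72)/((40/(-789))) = 68643/64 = 1072.55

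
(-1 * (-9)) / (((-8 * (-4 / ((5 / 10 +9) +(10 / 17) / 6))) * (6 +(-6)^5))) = -0.00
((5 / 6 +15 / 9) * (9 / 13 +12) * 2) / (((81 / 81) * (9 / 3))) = 275 / 13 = 21.15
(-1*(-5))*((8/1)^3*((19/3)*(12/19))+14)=10310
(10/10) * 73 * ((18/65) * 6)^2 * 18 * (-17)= -260550432/4225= -61668.74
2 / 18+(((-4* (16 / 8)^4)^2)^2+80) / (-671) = -150994993 / 6039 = -25003.31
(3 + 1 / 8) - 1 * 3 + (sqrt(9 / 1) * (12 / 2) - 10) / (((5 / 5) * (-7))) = -57 / 56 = -1.02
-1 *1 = -1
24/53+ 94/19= 5438/1007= 5.40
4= 4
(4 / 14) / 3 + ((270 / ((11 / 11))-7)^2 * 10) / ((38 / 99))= 719011793 / 399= 1802034.57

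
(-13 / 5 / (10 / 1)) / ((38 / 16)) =-52 / 475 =-0.11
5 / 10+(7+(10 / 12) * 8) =85 / 6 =14.17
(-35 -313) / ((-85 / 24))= 8352 / 85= 98.26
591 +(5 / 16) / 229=2165429 / 3664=591.00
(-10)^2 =100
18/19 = 0.95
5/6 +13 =13.83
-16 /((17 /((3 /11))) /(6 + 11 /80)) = -1473 /935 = -1.58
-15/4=-3.75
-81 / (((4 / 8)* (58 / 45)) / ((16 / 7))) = -58320 / 203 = -287.29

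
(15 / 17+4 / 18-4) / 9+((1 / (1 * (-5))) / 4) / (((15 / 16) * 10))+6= 976457 / 172125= 5.67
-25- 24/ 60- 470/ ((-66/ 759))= 26898/ 5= 5379.60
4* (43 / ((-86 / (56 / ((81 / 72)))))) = -896 / 9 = -99.56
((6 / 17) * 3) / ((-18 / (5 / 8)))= -5 / 136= -0.04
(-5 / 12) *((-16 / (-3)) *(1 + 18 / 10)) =-56 / 9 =-6.22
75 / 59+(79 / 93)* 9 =16308 / 1829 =8.92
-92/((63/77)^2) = -11132/81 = -137.43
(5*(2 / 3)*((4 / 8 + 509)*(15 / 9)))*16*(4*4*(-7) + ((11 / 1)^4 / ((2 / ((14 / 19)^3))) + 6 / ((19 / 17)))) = 876614722400 / 6859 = 127805033.15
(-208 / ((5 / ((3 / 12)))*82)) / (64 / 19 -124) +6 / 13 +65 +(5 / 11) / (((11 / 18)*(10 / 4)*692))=4185133728863 / 63931265970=65.46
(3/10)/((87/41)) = 41/290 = 0.14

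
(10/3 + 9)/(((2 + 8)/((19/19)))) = 1.23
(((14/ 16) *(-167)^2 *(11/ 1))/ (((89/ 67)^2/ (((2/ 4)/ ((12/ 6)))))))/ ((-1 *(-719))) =9639916517/ 182246368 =52.89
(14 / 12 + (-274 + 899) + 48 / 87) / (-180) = -109049 / 31320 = -3.48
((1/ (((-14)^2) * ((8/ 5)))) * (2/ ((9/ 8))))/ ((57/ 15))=25/ 16758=0.00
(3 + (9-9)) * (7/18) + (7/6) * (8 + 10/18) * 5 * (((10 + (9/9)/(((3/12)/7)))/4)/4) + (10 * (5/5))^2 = 94909/432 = 219.70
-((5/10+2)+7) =-19/2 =-9.50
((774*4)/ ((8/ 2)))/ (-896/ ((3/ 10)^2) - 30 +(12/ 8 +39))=-13932/ 179011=-0.08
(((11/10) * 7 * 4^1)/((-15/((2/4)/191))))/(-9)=77/128925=0.00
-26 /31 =-0.84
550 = 550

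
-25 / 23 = -1.09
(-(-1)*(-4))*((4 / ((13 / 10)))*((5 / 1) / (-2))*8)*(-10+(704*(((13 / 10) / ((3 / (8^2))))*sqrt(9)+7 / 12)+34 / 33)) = 6227706880 / 429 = 14516799.25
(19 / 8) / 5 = 0.48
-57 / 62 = -0.92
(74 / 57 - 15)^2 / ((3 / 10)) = 6099610 / 9747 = 625.79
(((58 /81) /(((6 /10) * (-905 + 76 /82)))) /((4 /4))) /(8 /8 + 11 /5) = -29725 /72058248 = -0.00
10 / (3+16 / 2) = 10 / 11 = 0.91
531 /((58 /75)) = 686.64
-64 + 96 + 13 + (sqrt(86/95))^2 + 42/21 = 4551/95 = 47.91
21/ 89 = 0.24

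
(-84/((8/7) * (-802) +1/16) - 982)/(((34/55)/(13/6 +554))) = -9249421600925/10470198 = -883404.65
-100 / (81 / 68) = -6800 / 81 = -83.95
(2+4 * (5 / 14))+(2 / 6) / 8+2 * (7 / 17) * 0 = 583 / 168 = 3.47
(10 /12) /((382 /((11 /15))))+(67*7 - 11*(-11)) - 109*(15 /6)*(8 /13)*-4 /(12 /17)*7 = 647329703 /89388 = 7241.80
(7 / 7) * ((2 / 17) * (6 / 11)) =0.06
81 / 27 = 3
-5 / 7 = -0.71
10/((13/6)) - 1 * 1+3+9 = 203/13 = 15.62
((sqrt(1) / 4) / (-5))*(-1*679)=679 / 20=33.95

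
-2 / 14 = -1 / 7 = -0.14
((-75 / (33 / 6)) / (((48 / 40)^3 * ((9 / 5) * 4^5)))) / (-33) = 15625 / 120434688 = 0.00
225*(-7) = -1575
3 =3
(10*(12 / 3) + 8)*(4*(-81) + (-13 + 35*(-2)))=-19536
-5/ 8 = -0.62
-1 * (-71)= 71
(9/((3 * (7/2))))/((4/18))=27/7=3.86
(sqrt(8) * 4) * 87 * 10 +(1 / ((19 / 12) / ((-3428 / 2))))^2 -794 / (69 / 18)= 6960 * sqrt(2) +9728260548 / 8303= 1181499.02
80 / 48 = 5 / 3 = 1.67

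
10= 10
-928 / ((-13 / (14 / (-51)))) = -12992 / 663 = -19.60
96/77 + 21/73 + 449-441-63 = -300530/5621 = -53.47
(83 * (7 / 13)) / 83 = 7 / 13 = 0.54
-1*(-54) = 54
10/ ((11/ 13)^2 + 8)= 1690/ 1473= 1.15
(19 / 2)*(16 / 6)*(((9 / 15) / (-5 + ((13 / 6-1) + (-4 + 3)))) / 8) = -57 / 145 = -0.39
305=305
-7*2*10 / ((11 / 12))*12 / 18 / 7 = -160 / 11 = -14.55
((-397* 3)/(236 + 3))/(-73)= 0.07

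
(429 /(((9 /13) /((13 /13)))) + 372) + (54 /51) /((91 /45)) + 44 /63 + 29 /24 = 994.10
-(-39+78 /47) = 1755 /47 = 37.34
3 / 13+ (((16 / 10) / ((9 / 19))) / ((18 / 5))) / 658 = 80441 / 346437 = 0.23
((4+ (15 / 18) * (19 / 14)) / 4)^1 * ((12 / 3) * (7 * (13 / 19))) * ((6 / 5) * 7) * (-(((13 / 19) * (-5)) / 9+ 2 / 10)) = 3020017 / 81225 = 37.18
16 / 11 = 1.45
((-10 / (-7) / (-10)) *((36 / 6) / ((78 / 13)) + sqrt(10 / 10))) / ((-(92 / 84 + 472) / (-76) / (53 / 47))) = -24168 / 466945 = -0.05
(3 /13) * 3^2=27 /13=2.08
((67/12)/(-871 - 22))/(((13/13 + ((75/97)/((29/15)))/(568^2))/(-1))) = 15201316976/2431306188723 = 0.01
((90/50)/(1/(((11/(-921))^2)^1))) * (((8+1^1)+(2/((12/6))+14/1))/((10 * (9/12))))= 1936/2356225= 0.00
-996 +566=-430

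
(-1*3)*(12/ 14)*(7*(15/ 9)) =-30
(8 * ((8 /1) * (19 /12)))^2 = 92416 /9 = 10268.44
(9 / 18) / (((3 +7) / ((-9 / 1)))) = -9 / 20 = -0.45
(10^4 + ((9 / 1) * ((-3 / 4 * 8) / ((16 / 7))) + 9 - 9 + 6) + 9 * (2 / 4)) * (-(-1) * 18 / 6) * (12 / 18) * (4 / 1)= 79895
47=47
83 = 83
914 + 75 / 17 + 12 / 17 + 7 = 15744 / 17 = 926.12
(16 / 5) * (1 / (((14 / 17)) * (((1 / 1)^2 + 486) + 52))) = 136 / 18865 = 0.01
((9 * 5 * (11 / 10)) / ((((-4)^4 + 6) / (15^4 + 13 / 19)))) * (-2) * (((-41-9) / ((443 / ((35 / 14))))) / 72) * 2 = 165324500 / 1102627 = 149.94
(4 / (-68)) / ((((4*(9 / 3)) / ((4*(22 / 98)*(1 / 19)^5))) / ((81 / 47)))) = -297 / 96941751949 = -0.00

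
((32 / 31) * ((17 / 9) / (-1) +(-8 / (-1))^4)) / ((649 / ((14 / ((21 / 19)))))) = 44805952 / 543213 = 82.48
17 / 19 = 0.89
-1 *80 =-80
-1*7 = -7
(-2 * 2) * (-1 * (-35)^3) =-171500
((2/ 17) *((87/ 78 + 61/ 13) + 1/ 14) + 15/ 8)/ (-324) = -31765/ 4009824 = -0.01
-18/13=-1.38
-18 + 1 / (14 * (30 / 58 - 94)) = -683201 / 37954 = -18.00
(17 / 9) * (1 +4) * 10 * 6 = 1700 / 3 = 566.67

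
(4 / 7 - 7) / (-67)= 45 / 469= 0.10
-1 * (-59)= 59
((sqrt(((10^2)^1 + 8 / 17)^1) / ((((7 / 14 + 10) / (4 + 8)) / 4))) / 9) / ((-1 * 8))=-0.64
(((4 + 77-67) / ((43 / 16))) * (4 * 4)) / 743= 3584 / 31949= 0.11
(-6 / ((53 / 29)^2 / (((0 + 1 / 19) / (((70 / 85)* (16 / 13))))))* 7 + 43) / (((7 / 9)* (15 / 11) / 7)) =238666989 / 853936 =279.49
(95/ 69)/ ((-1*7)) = -0.20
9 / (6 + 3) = 1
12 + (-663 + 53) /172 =727 /86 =8.45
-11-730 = -741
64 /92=16 /23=0.70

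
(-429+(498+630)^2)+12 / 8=1271956.50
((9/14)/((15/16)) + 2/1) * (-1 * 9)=-846/35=-24.17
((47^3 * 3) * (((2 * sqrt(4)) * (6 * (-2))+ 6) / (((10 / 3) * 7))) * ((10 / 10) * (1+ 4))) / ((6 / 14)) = -6540849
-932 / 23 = -40.52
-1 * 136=-136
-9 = -9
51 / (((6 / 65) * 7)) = 1105 / 14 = 78.93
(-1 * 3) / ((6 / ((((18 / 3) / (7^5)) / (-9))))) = 1 / 50421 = 0.00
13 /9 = 1.44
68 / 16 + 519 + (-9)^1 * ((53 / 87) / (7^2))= 2973517 / 5684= 523.14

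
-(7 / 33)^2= -49 / 1089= -0.04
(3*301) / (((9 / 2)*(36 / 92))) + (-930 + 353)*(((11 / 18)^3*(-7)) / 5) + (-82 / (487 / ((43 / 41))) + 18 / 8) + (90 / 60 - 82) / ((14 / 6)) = 9440022413 / 14200920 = 664.75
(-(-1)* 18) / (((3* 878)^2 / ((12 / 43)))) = 0.00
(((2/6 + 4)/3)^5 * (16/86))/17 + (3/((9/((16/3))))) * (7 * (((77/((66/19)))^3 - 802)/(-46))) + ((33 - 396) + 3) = -3067276121963/992790837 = -3089.55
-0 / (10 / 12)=0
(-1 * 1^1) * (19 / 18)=-19 / 18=-1.06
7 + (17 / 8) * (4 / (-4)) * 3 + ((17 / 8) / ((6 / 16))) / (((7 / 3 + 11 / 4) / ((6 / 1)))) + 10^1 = 8449 / 488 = 17.31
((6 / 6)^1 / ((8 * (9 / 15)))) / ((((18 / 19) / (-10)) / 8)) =-475 / 27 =-17.59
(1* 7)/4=7/4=1.75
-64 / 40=-8 / 5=-1.60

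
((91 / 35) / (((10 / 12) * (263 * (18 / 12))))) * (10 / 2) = 52 / 1315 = 0.04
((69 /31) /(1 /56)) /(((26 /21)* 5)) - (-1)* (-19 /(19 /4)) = 32512 /2015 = 16.13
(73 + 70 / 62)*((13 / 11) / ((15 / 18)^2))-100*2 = -73.85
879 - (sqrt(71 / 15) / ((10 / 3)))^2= 439287 / 500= 878.57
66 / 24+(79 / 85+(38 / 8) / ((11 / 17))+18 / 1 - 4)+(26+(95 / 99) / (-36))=15448021 / 302940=50.99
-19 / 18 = -1.06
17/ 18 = 0.94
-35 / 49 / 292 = -5 / 2044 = -0.00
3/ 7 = 0.43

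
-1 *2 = -2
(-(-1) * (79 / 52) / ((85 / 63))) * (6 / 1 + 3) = 44793 / 4420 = 10.13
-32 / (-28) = 8 / 7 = 1.14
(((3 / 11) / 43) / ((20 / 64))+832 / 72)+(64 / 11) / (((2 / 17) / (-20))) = -977.52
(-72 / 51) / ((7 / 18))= -432 / 119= -3.63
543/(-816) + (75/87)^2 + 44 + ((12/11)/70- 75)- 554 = -51512451773/88069520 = -584.91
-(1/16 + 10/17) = -177/272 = -0.65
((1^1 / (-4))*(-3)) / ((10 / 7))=21 / 40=0.52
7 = 7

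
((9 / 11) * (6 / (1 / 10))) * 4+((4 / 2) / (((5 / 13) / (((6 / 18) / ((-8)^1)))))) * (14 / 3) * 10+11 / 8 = 148601 / 792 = 187.63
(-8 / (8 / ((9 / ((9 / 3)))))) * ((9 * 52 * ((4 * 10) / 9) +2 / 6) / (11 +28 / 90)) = -280845 / 509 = -551.76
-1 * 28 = -28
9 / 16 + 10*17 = 2729 / 16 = 170.56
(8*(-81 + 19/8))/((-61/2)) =1258/61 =20.62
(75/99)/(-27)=-25/891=-0.03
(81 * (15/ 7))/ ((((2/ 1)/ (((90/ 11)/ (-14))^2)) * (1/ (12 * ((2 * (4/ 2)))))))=59049000/ 41503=1422.76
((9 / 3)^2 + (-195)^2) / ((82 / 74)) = 1407258 / 41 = 34323.37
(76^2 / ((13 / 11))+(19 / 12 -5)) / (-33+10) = -761899 / 3588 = -212.35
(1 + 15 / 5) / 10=2 / 5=0.40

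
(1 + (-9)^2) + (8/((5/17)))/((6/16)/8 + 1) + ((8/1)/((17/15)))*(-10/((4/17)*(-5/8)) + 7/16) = 6732291/11390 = 591.07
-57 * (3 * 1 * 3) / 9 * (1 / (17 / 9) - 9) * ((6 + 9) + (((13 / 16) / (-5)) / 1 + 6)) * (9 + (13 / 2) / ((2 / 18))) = 23089617 / 34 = 679106.38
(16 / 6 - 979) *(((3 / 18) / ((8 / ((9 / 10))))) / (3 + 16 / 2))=-2929 / 1760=-1.66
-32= -32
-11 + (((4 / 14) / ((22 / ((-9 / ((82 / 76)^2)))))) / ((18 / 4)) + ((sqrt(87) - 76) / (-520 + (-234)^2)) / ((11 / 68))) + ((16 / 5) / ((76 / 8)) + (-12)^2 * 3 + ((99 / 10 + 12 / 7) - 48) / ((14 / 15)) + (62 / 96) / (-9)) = 17 * sqrt(87) / 149149 + 27532159717745017 / 72026689054320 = 382.25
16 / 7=2.29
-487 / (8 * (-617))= 487 / 4936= 0.10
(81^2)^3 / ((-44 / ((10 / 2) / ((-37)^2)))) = -1412147682405 / 60236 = -23443583.28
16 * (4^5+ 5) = 16464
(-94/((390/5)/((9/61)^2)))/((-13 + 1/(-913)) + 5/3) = 3475791/1501739785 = 0.00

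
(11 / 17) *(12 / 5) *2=264 / 85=3.11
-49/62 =-0.79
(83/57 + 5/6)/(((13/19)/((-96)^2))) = 400896/13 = 30838.15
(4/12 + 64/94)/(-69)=-0.01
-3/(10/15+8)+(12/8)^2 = 99/52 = 1.90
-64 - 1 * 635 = -699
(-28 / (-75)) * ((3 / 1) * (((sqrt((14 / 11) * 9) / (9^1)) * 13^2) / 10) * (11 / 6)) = 1183 * sqrt(154) / 1125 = 13.05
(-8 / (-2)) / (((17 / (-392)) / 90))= -141120 / 17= -8301.18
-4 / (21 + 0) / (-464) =1 / 2436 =0.00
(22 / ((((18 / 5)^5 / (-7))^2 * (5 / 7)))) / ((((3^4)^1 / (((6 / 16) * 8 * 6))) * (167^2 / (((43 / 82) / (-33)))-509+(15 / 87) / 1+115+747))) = -1837863671875 / 3515676411140275037184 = -0.00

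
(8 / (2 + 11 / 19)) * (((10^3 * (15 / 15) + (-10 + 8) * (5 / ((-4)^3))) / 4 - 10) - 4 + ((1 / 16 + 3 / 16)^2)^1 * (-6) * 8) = 566751 / 784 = 722.90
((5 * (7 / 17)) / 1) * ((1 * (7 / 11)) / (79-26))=245 / 9911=0.02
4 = 4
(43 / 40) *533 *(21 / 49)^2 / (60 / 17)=1168869 / 39200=29.82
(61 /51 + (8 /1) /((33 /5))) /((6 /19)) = 25669 /3366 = 7.63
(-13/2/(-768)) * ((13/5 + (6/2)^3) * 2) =481/960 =0.50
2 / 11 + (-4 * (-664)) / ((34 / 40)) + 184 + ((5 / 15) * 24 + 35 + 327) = 687952 / 187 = 3678.89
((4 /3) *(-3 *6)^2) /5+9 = 477 /5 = 95.40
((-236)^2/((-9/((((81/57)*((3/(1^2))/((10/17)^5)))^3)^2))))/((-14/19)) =895033454120744887526605042020588264460907290112721/2166586625000000000000000000000000000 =413107624589321.41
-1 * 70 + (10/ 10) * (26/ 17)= -1164/ 17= -68.47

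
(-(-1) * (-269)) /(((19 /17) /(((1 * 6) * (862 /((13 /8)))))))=-189212448 /247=-766042.30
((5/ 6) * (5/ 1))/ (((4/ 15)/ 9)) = 1125/ 8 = 140.62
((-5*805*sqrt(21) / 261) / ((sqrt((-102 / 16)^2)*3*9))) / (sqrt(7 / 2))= -32200*sqrt(6) / 359397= -0.22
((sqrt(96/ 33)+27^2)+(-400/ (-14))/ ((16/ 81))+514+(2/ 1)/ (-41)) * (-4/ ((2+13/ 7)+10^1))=-1592958/ 3977 - 112 * sqrt(22)/ 1067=-401.03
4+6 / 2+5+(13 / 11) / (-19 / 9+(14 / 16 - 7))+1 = 83863 / 6523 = 12.86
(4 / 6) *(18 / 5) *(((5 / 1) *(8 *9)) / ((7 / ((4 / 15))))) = 1152 / 35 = 32.91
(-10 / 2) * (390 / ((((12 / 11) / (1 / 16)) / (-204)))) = 182325 / 8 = 22790.62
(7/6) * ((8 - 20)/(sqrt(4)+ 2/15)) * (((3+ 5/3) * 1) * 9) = -2205/8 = -275.62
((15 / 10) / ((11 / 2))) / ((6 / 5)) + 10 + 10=445 / 22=20.23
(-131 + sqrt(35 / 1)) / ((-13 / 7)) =67.35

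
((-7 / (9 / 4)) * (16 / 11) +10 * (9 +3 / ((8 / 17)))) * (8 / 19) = 118186 / 1881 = 62.83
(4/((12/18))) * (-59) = -354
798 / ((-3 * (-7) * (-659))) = -38 / 659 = -0.06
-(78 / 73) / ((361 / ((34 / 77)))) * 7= -2652 / 289883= -0.01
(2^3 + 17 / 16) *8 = 145 / 2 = 72.50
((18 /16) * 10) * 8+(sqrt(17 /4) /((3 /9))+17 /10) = 3 * sqrt(17) /2+917 /10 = 97.88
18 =18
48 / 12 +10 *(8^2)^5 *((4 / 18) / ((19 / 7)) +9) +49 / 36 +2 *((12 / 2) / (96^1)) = 44467228073755 / 456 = 97515851038.94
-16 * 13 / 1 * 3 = -624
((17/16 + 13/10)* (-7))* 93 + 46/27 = -3318373/2160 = -1536.28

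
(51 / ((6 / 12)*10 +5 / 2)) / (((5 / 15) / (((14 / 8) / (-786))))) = -119 / 2620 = -0.05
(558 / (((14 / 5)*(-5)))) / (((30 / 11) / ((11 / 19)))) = -11253 / 1330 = -8.46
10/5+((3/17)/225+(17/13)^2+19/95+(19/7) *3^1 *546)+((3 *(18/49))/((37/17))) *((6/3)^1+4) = 1739571985507/390656175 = 4452.95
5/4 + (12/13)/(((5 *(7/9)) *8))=2329/1820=1.28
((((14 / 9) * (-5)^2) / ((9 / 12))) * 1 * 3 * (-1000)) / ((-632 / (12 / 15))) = 140000 / 711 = 196.91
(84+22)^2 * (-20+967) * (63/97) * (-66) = -44243165736/97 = -456115110.68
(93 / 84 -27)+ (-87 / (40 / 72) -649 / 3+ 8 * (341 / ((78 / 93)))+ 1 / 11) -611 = 134707379 / 60060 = 2242.88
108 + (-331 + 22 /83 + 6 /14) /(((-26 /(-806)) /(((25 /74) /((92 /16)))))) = -244058852 /494431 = -493.62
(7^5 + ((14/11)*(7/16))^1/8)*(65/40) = 153818301/5632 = 27311.49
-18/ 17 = -1.06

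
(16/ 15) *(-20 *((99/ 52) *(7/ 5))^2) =-640332/ 4225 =-151.56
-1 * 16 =-16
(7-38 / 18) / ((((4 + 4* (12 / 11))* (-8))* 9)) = -121 / 14904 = -0.01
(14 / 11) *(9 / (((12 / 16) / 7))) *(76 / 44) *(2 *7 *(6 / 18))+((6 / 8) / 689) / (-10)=2873735957 / 3334760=861.75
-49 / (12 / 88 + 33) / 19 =-1078 / 13851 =-0.08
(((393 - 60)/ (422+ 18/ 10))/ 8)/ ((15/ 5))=555/ 16952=0.03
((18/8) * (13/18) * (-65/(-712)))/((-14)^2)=845/1116416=0.00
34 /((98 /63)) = 153 /7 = 21.86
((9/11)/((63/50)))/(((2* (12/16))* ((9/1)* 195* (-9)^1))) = -20/729729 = -0.00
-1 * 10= -10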